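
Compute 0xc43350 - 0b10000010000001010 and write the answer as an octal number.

0o60627506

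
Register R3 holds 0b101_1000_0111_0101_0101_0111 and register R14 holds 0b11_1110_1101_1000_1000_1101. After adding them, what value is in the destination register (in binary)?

0b100101110100110111100100

Add column by column in base 2, right to left:
  1+1 = 0 carry 1
  1+0+1 = 0 carry 1
  1+1+1 = 1 carry 1
  0+1+1 = 0 carry 1
  1+0+1 = 0 carry 1
  0+0+1 = 1
  1+0 = 1
  0+1 = 1
  1+0 = 1
  0+0 = 0
  1+0 = 1
  0+1 = 1
  1+1 = 0 carry 1
  1+0+1 = 0 carry 1
  1+1+1 = 1 carry 1
  0+1+1 = 0 carry 1
  0+0+1 = 1
  0+1 = 1
  0+1 = 1
  1+1 = 0 carry 1
  1+1+1 = 1 carry 1
  0+1+1 = 0 carry 1
  1+0+1 = 0 carry 1
  final carry 1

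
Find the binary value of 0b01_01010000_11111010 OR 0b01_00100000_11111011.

0b010111000011111011

OR bit by bit (1 where either bit is 1):
  010101000011111010
| 010010000011111011
= 010111000011111011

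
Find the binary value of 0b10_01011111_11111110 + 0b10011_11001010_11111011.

0b101100010101011111001

Add column by column in base 2, right to left:
  0+1 = 1
  1+1 = 0 carry 1
  1+0+1 = 0 carry 1
  1+1+1 = 1 carry 1
  1+1+1 = 1 carry 1
  1+1+1 = 1 carry 1
  1+1+1 = 1 carry 1
  1+1+1 = 1 carry 1
  1+0+1 = 0 carry 1
  1+1+1 = 1 carry 1
  1+0+1 = 0 carry 1
  1+1+1 = 1 carry 1
  1+0+1 = 0 carry 1
  0+0+1 = 1
  1+1 = 0 carry 1
  0+1+1 = 0 carry 1
  0+1+1 = 0 carry 1
  1+1+1 = 1 carry 1
  0+0+1 = 1
  0+0 = 0
  0+1 = 1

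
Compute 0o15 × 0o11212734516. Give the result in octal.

Multiply each base-8 digit by 13, carrying:
  6×13 = 78 → write 6 carry 9
  1×13+9 = 22 → write 6 carry 2
  5×13+2 = 67 → write 3 carry 8
  4×13+8 = 60 → write 4 carry 7
  3×13+7 = 46 → write 6 carry 5
  7×13+5 = 96 → write 0 carry 12
  2×13+12 = 38 → write 6 carry 4
  1×13+4 = 17 → write 1 carry 2
  2×13+2 = 28 → write 4 carry 3
  1×13+3 = 16 → write 0 carry 2
  1×13+2 = 15 → write 7 carry 1
  remaining carry: 1

0o170416064366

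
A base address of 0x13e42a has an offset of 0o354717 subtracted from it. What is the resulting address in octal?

0o4405133

0x13e42a = 0o4762052 in octal.
Subtract column by column in base 8:
  2-7 → 3 (borrow)
  5-1-1 → 3
  0-7 → 1 (borrow)
  2-4-1 → 5 (borrow)
  6-5-1 → 0
  7-3 → 4
  4-0 → 4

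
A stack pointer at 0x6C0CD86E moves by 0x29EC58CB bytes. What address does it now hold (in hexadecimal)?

0x95F93139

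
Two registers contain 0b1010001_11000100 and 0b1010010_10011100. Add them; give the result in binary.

Add column by column in base 2, right to left:
  0+0 = 0
  0+0 = 0
  1+1 = 0 carry 1
  0+1+1 = 0 carry 1
  0+1+1 = 0 carry 1
  0+0+1 = 1
  1+0 = 1
  1+1 = 0 carry 1
  1+0+1 = 0 carry 1
  0+1+1 = 0 carry 1
  0+0+1 = 1
  0+0 = 0
  1+1 = 0 carry 1
  0+0+1 = 1
  1+1 = 0 carry 1
  final carry 1

0b1010010001100000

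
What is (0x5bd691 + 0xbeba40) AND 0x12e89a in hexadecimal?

Add column by column in base 16, right to left:
  1+0 = 1
  9+4 = d
  6+a = 0 carry 1
  d+b+1 = 9 carry 1
  b+e+1 = a carry 1
  5+b+1 = 1 carry 1
  final carry 1
Sum = 0x11a90d1; now AND with 0x12e89a:
  1&0=0, 1&1=1, a&2=2, 9&e=8, 0&8=0, d&9=9, 1&a=0

0x128090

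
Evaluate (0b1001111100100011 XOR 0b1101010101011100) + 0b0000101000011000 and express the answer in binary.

First 0b1001111100100011 XOR 0b1101010101011100 = 0b0100101001111111.
Add column by column in base 2, right to left:
  1+0 = 1
  1+0 = 1
  1+0 = 1
  1+1 = 0 carry 1
  1+1+1 = 1 carry 1
  1+0+1 = 0 carry 1
  1+0+1 = 0 carry 1
  0+0+1 = 1
  0+0 = 0
  1+1 = 0 carry 1
  0+0+1 = 1
  1+1 = 0 carry 1
  0+0+1 = 1
  0+0 = 0
  1+0 = 1

0b101010010010111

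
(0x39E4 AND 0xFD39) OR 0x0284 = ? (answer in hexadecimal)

0x3BA4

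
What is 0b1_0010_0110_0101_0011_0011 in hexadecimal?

Group the bits into nibbles: 0001 0010 0110 0101 0011 0011 → 126533.

0x126533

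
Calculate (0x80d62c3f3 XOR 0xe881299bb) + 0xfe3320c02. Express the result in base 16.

0x1668a2664a

First 0x80d62c3f3 XOR 0xe881299bb = 0x685705a48.
Add column by column in base 16, right to left:
  8+2 = a
  4+0 = 4
  a+c = 6 carry 1
  5+0+1 = 6
  0+2 = 2
  7+3 = a
  5+3 = 8
  8+e = 6 carry 1
  6+f+1 = 6 carry 1
  final carry 1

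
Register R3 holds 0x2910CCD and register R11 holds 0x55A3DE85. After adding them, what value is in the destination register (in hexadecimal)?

0x5834EB52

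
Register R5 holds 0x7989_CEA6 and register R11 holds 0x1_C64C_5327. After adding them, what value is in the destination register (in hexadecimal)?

Add column by column in base 16, right to left:
  6+7 = D
  A+2 = C
  E+3 = 1 carry 1
  C+5+1 = 2 carry 1
  9+C+1 = 6 carry 1
  8+4+1 = D
  9+6 = F
  7+C = 3 carry 1
  0+1+1 = 2

0x23FD621CD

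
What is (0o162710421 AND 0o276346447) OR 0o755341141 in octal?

0o777341541

0o162710421 AND 0o276346447 = 0o062300401.
Then OR with 0o755341141.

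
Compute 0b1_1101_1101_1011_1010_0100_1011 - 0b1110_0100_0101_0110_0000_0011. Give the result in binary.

0b111110010110010001001000

Subtract column by column in base 2:
  1-1 → 0
  1-1 → 0
  0-0 → 0
  1-0 → 1
  0-0 → 0
  0-0 → 0
  1-0 → 1
  0-0 → 0
  0-0 → 0
  1-1 → 0
  0-1 → 1 (borrow)
  1-0-1 → 0
  1-1 → 0
  1-0 → 1
  0-1 → 1 (borrow)
  1-0-1 → 0
  1-0 → 1
  0-0 → 0
  1-1 → 0
  1-0 → 1
  1-0 → 1
  0-1 → 1 (borrow)
  1-1-1 → 1 (borrow)
  1-1-1 → 1 (borrow)
  1-0-1 → 0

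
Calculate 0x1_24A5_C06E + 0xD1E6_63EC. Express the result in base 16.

0x1F68C245A

Add column by column in base 16, right to left:
  E+C = A carry 1
  6+E+1 = 5 carry 1
  0+3+1 = 4
  C+6 = 2 carry 1
  5+6+1 = C
  A+E = 8 carry 1
  4+1+1 = 6
  2+D = F
  1+0 = 1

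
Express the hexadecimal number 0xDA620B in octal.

Expand each hex digit to 4 bits: D=1101 A=1010 6=0110 2=0010 0=0000 B=1011.
Group the bits in threes: 110 110 100 110 001 000 001 011 → 66461013.

0o66461013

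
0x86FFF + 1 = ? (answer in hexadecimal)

0x87000

The trailing 3 digits are F (max in base 16), so adding 1 cascades: they roll to 0 and the next digit up increments.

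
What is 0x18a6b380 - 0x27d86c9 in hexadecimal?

0x16292cb7

Subtract column by column in base 16:
  0-9 → 7 (borrow)
  8-c-1 → b (borrow)
  3-6-1 → c (borrow)
  b-8-1 → 2
  6-d → 9 (borrow)
  a-7-1 → 2
  8-2 → 6
  1-0 → 1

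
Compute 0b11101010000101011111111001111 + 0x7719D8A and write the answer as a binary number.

0b100100101101000101110101011001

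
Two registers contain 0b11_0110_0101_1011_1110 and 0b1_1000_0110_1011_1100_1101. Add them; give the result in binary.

0b110111101000110001011

Add column by column in base 2, right to left:
  0+1 = 1
  1+0 = 1
  1+1 = 0 carry 1
  1+1+1 = 1 carry 1
  1+0+1 = 0 carry 1
  1+0+1 = 0 carry 1
  0+1+1 = 0 carry 1
  1+1+1 = 1 carry 1
  1+1+1 = 1 carry 1
  0+1+1 = 0 carry 1
  1+0+1 = 0 carry 1
  0+1+1 = 0 carry 1
  0+0+1 = 1
  1+1 = 0 carry 1
  1+1+1 = 1 carry 1
  0+0+1 = 1
  1+0 = 1
  1+0 = 1
  0+0 = 0
  0+1 = 1
  0+1 = 1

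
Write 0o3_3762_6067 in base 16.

Each octal digit is 3 bits: 3=011 3=011 7=111 6=110 2=010 6=110 0=000 6=110 7=111.
Group the bits into nibbles: 0011 0111 1111 0010 1100 0011 0111 → 37F2C37.

0x37F2C37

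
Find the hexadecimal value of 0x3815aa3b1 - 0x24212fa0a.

Subtract column by column in base 16:
  1-a → 7 (borrow)
  b-0-1 → a
  3-a → 9 (borrow)
  a-f-1 → a (borrow)
  a-2-1 → 7
  5-1 → 4
  1-2 → f (borrow)
  8-4-1 → 3
  3-2 → 1

0x13f47a9a7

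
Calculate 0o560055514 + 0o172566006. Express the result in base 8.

Add column by column in base 8, right to left:
  4+6 = 2 carry 1
  1+0+1 = 2
  5+0 = 5
  5+6 = 3 carry 1
  5+6+1 = 4 carry 1
  0+5+1 = 6
  0+2 = 2
  6+7 = 5 carry 1
  5+1+1 = 7

0o752643522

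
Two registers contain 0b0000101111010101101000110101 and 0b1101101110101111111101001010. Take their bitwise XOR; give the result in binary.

0b1101000001111010010101111111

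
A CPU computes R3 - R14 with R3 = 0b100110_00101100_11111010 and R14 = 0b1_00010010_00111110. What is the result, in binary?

0b1001010001101010111100

Subtract column by column in base 2:
  0-0 → 0
  1-1 → 0
  0-1 → 1 (borrow)
  1-1-1 → 1 (borrow)
  1-1-1 → 1 (borrow)
  1-1-1 → 1 (borrow)
  1-0-1 → 0
  1-0 → 1
  0-0 → 0
  0-1 → 1 (borrow)
  1-0-1 → 0
  1-0 → 1
  0-1 → 1 (borrow)
  1-0-1 → 0
  0-0 → 0
  0-0 → 0
  0-1 → 1 (borrow)
  1-0-1 → 0
  1-0 → 1
  0-0 → 0
  0-0 → 0
  1-0 → 1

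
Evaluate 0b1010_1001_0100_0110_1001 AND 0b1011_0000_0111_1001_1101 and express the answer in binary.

0b10100000010000001001

AND bit by bit (1 only where both bits are 1):
  10101001010001101001
& 10110000011110011101
= 10100000010000001001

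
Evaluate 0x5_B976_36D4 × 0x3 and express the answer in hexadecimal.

Multiply each base-16 digit by 3, carrying:
  4×3 = 12 → write C
  D×3 = 39 → write 7 carry 2
  6×3+2 = 20 → write 4 carry 1
  3×3+1 = 10 → write A
  6×3 = 18 → write 2 carry 1
  7×3+1 = 22 → write 6 carry 1
  9×3+1 = 28 → write C carry 1
  B×3+1 = 34 → write 2 carry 2
  5×3+2 = 17 → write 1 carry 1
  remaining carry: 1

0x112C62A47C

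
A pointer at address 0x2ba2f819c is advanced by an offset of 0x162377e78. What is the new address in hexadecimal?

0x41c670014

Add column by column in base 16, right to left:
  c+8 = 4 carry 1
  9+7+1 = 1 carry 1
  1+e+1 = 0 carry 1
  8+7+1 = 0 carry 1
  f+7+1 = 7 carry 1
  2+3+1 = 6
  a+2 = c
  b+6 = 1 carry 1
  2+1+1 = 4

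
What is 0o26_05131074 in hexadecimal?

0x1614B23C

Each octal digit is 3 bits: 2=010 6=110 0=000 5=101 1=001 3=011 1=001 0=000 7=111 4=100.
Group the bits into nibbles: 0001 0110 0001 0100 1011 0010 0011 1100 → 1614B23C.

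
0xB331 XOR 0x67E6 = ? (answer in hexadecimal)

0xD4D7

XOR each hex digit independently (no carries):
  B^6=D, 3^7=4, 3^E=D, 1^6=7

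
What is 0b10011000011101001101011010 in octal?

Group the bits in threes: 010 011 000 011 101 001 101 011 010 → 230351532.

0o230351532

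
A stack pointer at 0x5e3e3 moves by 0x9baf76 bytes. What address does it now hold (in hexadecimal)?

0xa19359

Add column by column in base 16, right to left:
  3+6 = 9
  e+7 = 5 carry 1
  3+f+1 = 3 carry 1
  e+a+1 = 9 carry 1
  5+b+1 = 1 carry 1
  0+9+1 = a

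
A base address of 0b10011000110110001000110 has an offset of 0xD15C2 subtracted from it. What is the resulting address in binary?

0b1111110101011010000100

0xD15C2 = 0b11010001010111000010 in binary.
Subtract column by column in base 2:
  0-0 → 0
  1-1 → 0
  1-0 → 1
  0-0 → 0
  0-0 → 0
  0-0 → 0
  1-1 → 0
  0-1 → 1 (borrow)
  0-1-1 → 0 (borrow)
  0-0-1 → 1 (borrow)
  1-1-1 → 1 (borrow)
  1-0-1 → 0
  0-1 → 1 (borrow)
  1-0-1 → 0
  1-0 → 1
  0-0 → 0
  0-1 → 1 (borrow)
  0-0-1 → 1 (borrow)
  1-1-1 → 1 (borrow)
  1-1-1 → 1 (borrow)
  0-0-1 → 1 (borrow)
  0-0-1 → 1 (borrow)
  1-0-1 → 0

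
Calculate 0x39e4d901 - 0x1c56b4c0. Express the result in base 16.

Subtract column by column in base 16:
  1-0 → 1
  0-c → 4 (borrow)
  9-4-1 → 4
  d-b → 2
  4-6 → e (borrow)
  e-5-1 → 8
  9-c → d (borrow)
  3-1-1 → 1

0x1d8e2441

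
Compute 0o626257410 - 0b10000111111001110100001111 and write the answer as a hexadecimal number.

0o626257410 = 0x6595F08 in hexadecimal.
0b10000111111001110100001111 = 0x21F9D0F in hexadecimal.
Subtract column by column in base 16:
  8-F → 9 (borrow)
  0-0-1 → F (borrow)
  F-D-1 → 1
  5-9 → C (borrow)
  9-F-1 → 9 (borrow)
  5-1-1 → 3
  6-2 → 4

0x439C1F9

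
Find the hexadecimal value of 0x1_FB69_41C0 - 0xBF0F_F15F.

0x13C595061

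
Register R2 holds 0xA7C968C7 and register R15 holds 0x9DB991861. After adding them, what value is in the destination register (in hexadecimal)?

0xA83628128

Add column by column in base 16, right to left:
  7+1 = 8
  C+6 = 2 carry 1
  8+8+1 = 1 carry 1
  6+1+1 = 8
  9+9 = 2 carry 1
  C+9+1 = 6 carry 1
  7+B+1 = 3 carry 1
  A+D+1 = 8 carry 1
  0+9+1 = A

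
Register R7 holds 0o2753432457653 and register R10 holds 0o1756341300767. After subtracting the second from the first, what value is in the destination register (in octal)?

0o775071156664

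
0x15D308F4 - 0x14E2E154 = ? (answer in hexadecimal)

0xF027A0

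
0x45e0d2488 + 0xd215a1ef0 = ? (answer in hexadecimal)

Add column by column in base 16, right to left:
  8+0 = 8
  8+f = 7 carry 1
  4+e+1 = 3 carry 1
  2+1+1 = 4
  d+a = 7 carry 1
  0+5+1 = 6
  e+1 = f
  5+2 = 7
  4+d = 1 carry 1
  final carry 1

0x117f674378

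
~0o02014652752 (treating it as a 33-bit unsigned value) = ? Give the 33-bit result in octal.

Each oct digit d becomes 7−d:
  0→7, 2→5, 0→7, 1→6, 4→3, 6→1, 5→2, 2→5, 7→0, 5→2, 2→5

0o75763125025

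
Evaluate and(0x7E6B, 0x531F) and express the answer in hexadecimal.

AND each hex digit independently (no carries):
  7&5=5, E&3=2, 6&1=0, B&F=B

0x520B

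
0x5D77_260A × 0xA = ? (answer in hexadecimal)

Multiply each base-16 digit by 10, carrying:
  A×10 = 100 → write 4 carry 6
  0×10+6 = 6 → write 6
  6×10 = 60 → write C carry 3
  2×10+3 = 23 → write 7 carry 1
  7×10+1 = 71 → write 7 carry 4
  7×10+4 = 74 → write A carry 4
  D×10+4 = 134 → write 6 carry 8
  5×10+8 = 58 → write A carry 3
  remaining carry: 3

0x3A6A77C64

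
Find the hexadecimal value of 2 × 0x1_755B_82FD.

0x2EAB705FA

Multiply each base-16 digit by 2, carrying:
  D×2 = 26 → write A carry 1
  F×2+1 = 31 → write F carry 1
  2×2+1 = 5 → write 5
  8×2 = 16 → write 0 carry 1
  B×2+1 = 23 → write 7 carry 1
  5×2+1 = 11 → write B
  5×2 = 10 → write A
  7×2 = 14 → write E
  1×2 = 2 → write 2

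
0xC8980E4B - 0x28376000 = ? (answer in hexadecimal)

Subtract column by column in base 16:
  B-0 → B
  4-0 → 4
  E-0 → E
  0-6 → A (borrow)
  8-7-1 → 0
  9-3 → 6
  8-8 → 0
  C-2 → A

0xA060AE4B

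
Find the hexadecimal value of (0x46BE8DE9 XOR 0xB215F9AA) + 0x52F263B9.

First 0x46BE8DE9 XOR 0xB215F9AA = 0xF4AB7443.
Add column by column in base 16, right to left:
  3+9 = C
  4+B = F
  4+3 = 7
  7+6 = D
  B+2 = D
  A+F = 9 carry 1
  4+2+1 = 7
  F+5 = 4 carry 1
  final carry 1

0x1479DD7FC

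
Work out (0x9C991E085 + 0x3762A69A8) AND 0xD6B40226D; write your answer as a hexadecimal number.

0xD2B00022D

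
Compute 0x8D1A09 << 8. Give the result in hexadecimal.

0x8D1A0900

Shifting left by 8 bits = 2 hex digits: append 2 zeros.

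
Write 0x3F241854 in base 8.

0o7711014124

Expand each hex digit to 4 bits: 3=0011 F=1111 2=0010 4=0100 1=0001 8=1000 5=0101 4=0100.
Group the bits in threes: 111 111 001 001 000 001 100 001 010 100 → 7711014124.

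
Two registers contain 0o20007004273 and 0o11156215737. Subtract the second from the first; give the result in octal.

Subtract column by column in base 8:
  3-7 → 4 (borrow)
  7-3-1 → 3
  2-7 → 3 (borrow)
  4-5-1 → 6 (borrow)
  0-1-1 → 6 (borrow)
  0-2-1 → 5 (borrow)
  7-6-1 → 0
  0-5 → 3 (borrow)
  0-1-1 → 6 (borrow)
  0-1-1 → 6 (borrow)
  2-1-1 → 0

0o6630566334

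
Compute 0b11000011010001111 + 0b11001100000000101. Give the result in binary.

0b110001111010010100

Add column by column in base 2, right to left:
  1+1 = 0 carry 1
  1+0+1 = 0 carry 1
  1+1+1 = 1 carry 1
  1+0+1 = 0 carry 1
  0+0+1 = 1
  0+0 = 0
  0+0 = 0
  1+0 = 1
  0+0 = 0
  1+0 = 1
  1+0 = 1
  0+1 = 1
  0+1 = 1
  0+0 = 0
  0+0 = 0
  1+1 = 0 carry 1
  1+1+1 = 1 carry 1
  final carry 1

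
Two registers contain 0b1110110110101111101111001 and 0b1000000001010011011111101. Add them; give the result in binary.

Add column by column in base 2, right to left:
  1+1 = 0 carry 1
  0+0+1 = 1
  0+1 = 1
  1+1 = 0 carry 1
  1+1+1 = 1 carry 1
  1+1+1 = 1 carry 1
  1+1+1 = 1 carry 1
  0+1+1 = 0 carry 1
  1+0+1 = 0 carry 1
  1+1+1 = 1 carry 1
  1+1+1 = 1 carry 1
  1+0+1 = 0 carry 1
  1+0+1 = 0 carry 1
  0+1+1 = 0 carry 1
  1+0+1 = 0 carry 1
  0+1+1 = 0 carry 1
  1+0+1 = 0 carry 1
  1+0+1 = 0 carry 1
  0+0+1 = 1
  1+0 = 1
  1+0 = 1
  0+0 = 0
  1+0 = 1
  1+0 = 1
  1+1 = 0 carry 1
  final carry 1

0b10110111000000011001110110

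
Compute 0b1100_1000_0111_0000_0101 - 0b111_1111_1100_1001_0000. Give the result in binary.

0b1001000101001110101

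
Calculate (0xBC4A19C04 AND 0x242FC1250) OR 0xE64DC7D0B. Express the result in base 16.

0xE64FC7D0B

0xBC4A19C04 AND 0x242FC1250 = 0x240A01000.
Then OR with 0xE64DC7D0B.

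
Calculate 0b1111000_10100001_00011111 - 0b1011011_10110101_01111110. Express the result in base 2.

Subtract column by column in base 2:
  1-0 → 1
  1-1 → 0
  1-1 → 0
  1-1 → 0
  1-1 → 0
  0-1 → 1 (borrow)
  0-1-1 → 0 (borrow)
  0-0-1 → 1 (borrow)
  1-1-1 → 1 (borrow)
  0-0-1 → 1 (borrow)
  0-1-1 → 0 (borrow)
  0-0-1 → 1 (borrow)
  0-1-1 → 0 (borrow)
  1-1-1 → 1 (borrow)
  0-0-1 → 1 (borrow)
  1-1-1 → 1 (borrow)
  0-1-1 → 0 (borrow)
  0-1-1 → 0 (borrow)
  0-0-1 → 1 (borrow)
  1-1-1 → 1 (borrow)
  1-1-1 → 1 (borrow)
  1-0-1 → 0
  1-1 → 0

0b111001110101110100001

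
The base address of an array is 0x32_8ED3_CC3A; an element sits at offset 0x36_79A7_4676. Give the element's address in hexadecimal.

0x69087B12B0

Add column by column in base 16, right to left:
  A+6 = 0 carry 1
  3+7+1 = B
  C+6 = 2 carry 1
  C+4+1 = 1 carry 1
  3+7+1 = B
  D+A = 7 carry 1
  E+9+1 = 8 carry 1
  8+7+1 = 0 carry 1
  2+6+1 = 9
  3+3 = 6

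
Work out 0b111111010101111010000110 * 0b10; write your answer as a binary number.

0b1111110101011110100001100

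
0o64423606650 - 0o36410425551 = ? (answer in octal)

0o26013161077

Subtract column by column in base 8:
  0-1 → 7 (borrow)
  5-5-1 → 7 (borrow)
  6-5-1 → 0
  6-5 → 1
  0-2 → 6 (borrow)
  6-4-1 → 1
  3-0 → 3
  2-1 → 1
  4-4 → 0
  4-6 → 6 (borrow)
  6-3-1 → 2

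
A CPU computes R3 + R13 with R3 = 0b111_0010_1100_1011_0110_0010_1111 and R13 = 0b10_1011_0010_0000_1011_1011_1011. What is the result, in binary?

0b1001110111101100000111101010

Add column by column in base 2, right to left:
  1+1 = 0 carry 1
  1+1+1 = 1 carry 1
  1+0+1 = 0 carry 1
  1+1+1 = 1 carry 1
  0+1+1 = 0 carry 1
  1+1+1 = 1 carry 1
  0+0+1 = 1
  0+1 = 1
  0+1 = 1
  1+1 = 0 carry 1
  1+0+1 = 0 carry 1
  0+1+1 = 0 carry 1
  1+0+1 = 0 carry 1
  1+0+1 = 0 carry 1
  0+0+1 = 1
  1+0 = 1
  0+0 = 0
  0+1 = 1
  1+0 = 1
  1+0 = 1
  0+1 = 1
  1+1 = 0 carry 1
  0+0+1 = 1
  0+1 = 1
  1+0 = 1
  1+1 = 0 carry 1
  1+0+1 = 0 carry 1
  final carry 1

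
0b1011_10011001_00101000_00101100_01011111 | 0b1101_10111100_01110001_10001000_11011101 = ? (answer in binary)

OR bit by bit (1 where either bit is 1):
  101110011001001010000010110001011111
| 110110111100011100011000100011011101
= 111110111101011110011010110011011111

0b111110111101011110011010110011011111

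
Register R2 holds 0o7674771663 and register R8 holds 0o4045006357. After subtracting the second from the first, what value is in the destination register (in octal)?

Subtract column by column in base 8:
  3-7 → 4 (borrow)
  6-5-1 → 0
  6-3 → 3
  1-6 → 3 (borrow)
  7-0-1 → 6
  7-0 → 7
  4-5 → 7 (borrow)
  7-4-1 → 2
  6-0 → 6
  7-4 → 3

0o3627763304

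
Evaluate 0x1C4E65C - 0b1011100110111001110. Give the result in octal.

0o157614216

0x1C4E65C = 0o161163134 in octal.
0b1011100110111001110 = 0o1346716 in octal.
Subtract column by column in base 8:
  4-6 → 6 (borrow)
  3-1-1 → 1
  1-7 → 2 (borrow)
  3-6-1 → 4 (borrow)
  6-4-1 → 1
  1-3 → 6 (borrow)
  1-1-1 → 7 (borrow)
  6-0-1 → 5
  1-0 → 1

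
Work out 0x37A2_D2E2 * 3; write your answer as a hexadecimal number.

0xA6E878A6

Multiply each base-16 digit by 3, carrying:
  2×3 = 6 → write 6
  E×3 = 42 → write A carry 2
  2×3+2 = 8 → write 8
  D×3 = 39 → write 7 carry 2
  2×3+2 = 8 → write 8
  A×3 = 30 → write E carry 1
  7×3+1 = 22 → write 6 carry 1
  3×3+1 = 10 → write A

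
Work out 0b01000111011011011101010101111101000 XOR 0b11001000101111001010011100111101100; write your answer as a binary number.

XOR bit by bit (1 where the bits differ):
  01000111011011011101010101111101000
^ 11001000101111001010011100111101100
= 10001111110100010111001001000000100

0b10001111110100010111001001000000100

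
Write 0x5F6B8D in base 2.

0b10111110110101110001101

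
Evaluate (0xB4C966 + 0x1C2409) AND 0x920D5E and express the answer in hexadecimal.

Add column by column in base 16, right to left:
  6+9 = F
  6+0 = 6
  9+4 = D
  C+2 = E
  4+C = 0 carry 1
  B+1+1 = D
Sum = 0xD0ED6F; now AND with 0x920D5E:
  D&9=9, 0&2=0, E&0=0, D&D=D, 6&5=4, F&E=E

0x900D4E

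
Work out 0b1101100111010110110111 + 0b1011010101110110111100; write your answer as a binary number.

Add column by column in base 2, right to left:
  1+0 = 1
  1+0 = 1
  1+1 = 0 carry 1
  0+1+1 = 0 carry 1
  1+1+1 = 1 carry 1
  1+1+1 = 1 carry 1
  0+0+1 = 1
  1+1 = 0 carry 1
  1+1+1 = 1 carry 1
  0+0+1 = 1
  1+1 = 0 carry 1
  0+1+1 = 0 carry 1
  1+1+1 = 1 carry 1
  1+0+1 = 0 carry 1
  1+1+1 = 1 carry 1
  0+0+1 = 1
  0+1 = 1
  1+0 = 1
  1+1 = 0 carry 1
  0+1+1 = 0 carry 1
  1+0+1 = 0 carry 1
  1+1+1 = 1 carry 1
  final carry 1

0b11000111101001101110011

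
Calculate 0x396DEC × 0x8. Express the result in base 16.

Multiply each base-16 digit by 8, carrying:
  C×8 = 96 → write 0 carry 6
  E×8+6 = 118 → write 6 carry 7
  D×8+7 = 111 → write F carry 6
  6×8+6 = 54 → write 6 carry 3
  9×8+3 = 75 → write B carry 4
  3×8+4 = 28 → write C carry 1
  remaining carry: 1

0x1CB6F60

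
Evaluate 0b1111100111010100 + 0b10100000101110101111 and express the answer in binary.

Add column by column in base 2, right to left:
  0+1 = 1
  0+1 = 1
  1+1 = 0 carry 1
  0+1+1 = 0 carry 1
  1+0+1 = 0 carry 1
  0+1+1 = 0 carry 1
  1+0+1 = 0 carry 1
  1+1+1 = 1 carry 1
  1+1+1 = 1 carry 1
  0+1+1 = 0 carry 1
  0+0+1 = 1
  1+1 = 0 carry 1
  1+0+1 = 0 carry 1
  1+0+1 = 0 carry 1
  1+0+1 = 0 carry 1
  1+0+1 = 0 carry 1
  0+0+1 = 1
  0+1 = 1
  0+0 = 0
  0+1 = 1

0b10110000010110000011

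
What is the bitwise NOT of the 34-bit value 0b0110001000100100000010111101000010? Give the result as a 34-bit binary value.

0b1001110111011011111101000010111101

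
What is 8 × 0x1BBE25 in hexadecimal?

Multiply each base-16 digit by 8, carrying:
  5×8 = 40 → write 8 carry 2
  2×8+2 = 18 → write 2 carry 1
  E×8+1 = 113 → write 1 carry 7
  B×8+7 = 95 → write F carry 5
  B×8+5 = 93 → write D carry 5
  1×8+5 = 13 → write D

0xDDF128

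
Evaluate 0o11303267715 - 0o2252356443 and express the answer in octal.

Subtract column by column in base 8:
  5-3 → 2
  1-4 → 5 (borrow)
  7-4-1 → 2
  7-6 → 1
  6-5 → 1
  2-3 → 7 (borrow)
  3-2-1 → 0
  0-5 → 3 (borrow)
  3-2-1 → 0
  1-2 → 7 (borrow)
  1-0-1 → 0

0o7030711252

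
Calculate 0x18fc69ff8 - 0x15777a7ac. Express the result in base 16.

0x384ef84c

Subtract column by column in base 16:
  8-c → c (borrow)
  f-a-1 → 4
  f-7 → 8
  9-a → f (borrow)
  6-7-1 → e (borrow)
  c-7-1 → 4
  f-7 → 8
  8-5 → 3
  1-1 → 0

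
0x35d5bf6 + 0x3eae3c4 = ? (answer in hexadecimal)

0x7483fba

Add column by column in base 16, right to left:
  6+4 = a
  f+c = b carry 1
  b+3+1 = f
  5+e = 3 carry 1
  d+a+1 = 8 carry 1
  5+e+1 = 4 carry 1
  3+3+1 = 7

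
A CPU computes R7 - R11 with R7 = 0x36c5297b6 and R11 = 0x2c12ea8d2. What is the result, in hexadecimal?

Subtract column by column in base 16:
  6-2 → 4
  b-d → e (borrow)
  7-8-1 → e (borrow)
  9-a-1 → e (borrow)
  2-e-1 → 3 (borrow)
  5-2-1 → 2
  c-1 → b
  6-c → a (borrow)
  3-2-1 → 0

0xab23eee4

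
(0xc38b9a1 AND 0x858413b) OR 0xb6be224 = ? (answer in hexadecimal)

0xc38b9a1 AND 0x858413b = 0x8180121.
Then OR with 0xb6be224.

0xb7be325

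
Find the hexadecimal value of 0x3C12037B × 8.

0x1E0901BD8

Multiply each base-16 digit by 8, carrying:
  B×8 = 88 → write 8 carry 5
  7×8+5 = 61 → write D carry 3
  3×8+3 = 27 → write B carry 1
  0×8+1 = 1 → write 1
  2×8 = 16 → write 0 carry 1
  1×8+1 = 9 → write 9
  C×8 = 96 → write 0 carry 6
  3×8+6 = 30 → write E carry 1
  remaining carry: 1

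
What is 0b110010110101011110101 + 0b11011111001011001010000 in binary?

Add column by column in base 2, right to left:
  1+0 = 1
  0+0 = 0
  1+0 = 1
  0+0 = 0
  1+1 = 0 carry 1
  1+0+1 = 0 carry 1
  1+1+1 = 1 carry 1
  1+0+1 = 0 carry 1
  0+0+1 = 1
  1+1 = 0 carry 1
  0+1+1 = 0 carry 1
  1+0+1 = 0 carry 1
  0+1+1 = 0 carry 1
  1+0+1 = 0 carry 1
  1+0+1 = 0 carry 1
  0+1+1 = 0 carry 1
  1+1+1 = 1 carry 1
  0+1+1 = 0 carry 1
  0+1+1 = 0 carry 1
  1+1+1 = 1 carry 1
  1+0+1 = 0 carry 1
  0+1+1 = 0 carry 1
  0+1+1 = 0 carry 1
  final carry 1

0b100010010000000101000101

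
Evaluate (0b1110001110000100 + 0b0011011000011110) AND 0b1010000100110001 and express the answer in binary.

Add column by column in base 2, right to left:
  0+0 = 0
  0+1 = 1
  1+1 = 0 carry 1
  0+1+1 = 0 carry 1
  0+1+1 = 0 carry 1
  0+0+1 = 1
  0+0 = 0
  1+0 = 1
  1+0 = 1
  1+1 = 0 carry 1
  0+1+1 = 0 carry 1
  0+0+1 = 1
  0+1 = 1
  1+1 = 0 carry 1
  1+0+1 = 0 carry 1
  1+0+1 = 0 carry 1
  final carry 1
Sum = 0b10001100110100010; now AND with 0b1010000100110001:
  10001100110100010
& 01010000100110001
= 00000000100100000

0b100100000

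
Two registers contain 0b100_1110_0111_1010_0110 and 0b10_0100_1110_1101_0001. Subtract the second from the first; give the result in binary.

Subtract column by column in base 2:
  0-1 → 1 (borrow)
  1-0-1 → 0
  1-0 → 1
  0-0 → 0
  0-1 → 1 (borrow)
  1-0-1 → 0
  0-1 → 1 (borrow)
  1-1-1 → 1 (borrow)
  1-0-1 → 0
  1-1 → 0
  1-1 → 0
  0-1 → 1 (borrow)
  0-0-1 → 1 (borrow)
  1-0-1 → 0
  1-1 → 0
  1-0 → 1
  0-0 → 0
  0-1 → 1 (borrow)
  1-0-1 → 0

0b101001100011010101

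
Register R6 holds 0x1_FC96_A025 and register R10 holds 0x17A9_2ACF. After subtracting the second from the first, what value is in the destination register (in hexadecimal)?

0x1E4ED7556

Subtract column by column in base 16:
  5-F → 6 (borrow)
  2-C-1 → 5 (borrow)
  0-A-1 → 5 (borrow)
  A-2-1 → 7
  6-9 → D (borrow)
  9-A-1 → E (borrow)
  C-7-1 → 4
  F-1 → E
  1-0 → 1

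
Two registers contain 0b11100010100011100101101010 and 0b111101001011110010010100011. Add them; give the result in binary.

Add column by column in base 2, right to left:
  0+1 = 1
  1+1 = 0 carry 1
  0+0+1 = 1
  1+0 = 1
  0+0 = 0
  1+1 = 0 carry 1
  1+0+1 = 0 carry 1
  0+1+1 = 0 carry 1
  1+0+1 = 0 carry 1
  0+0+1 = 1
  0+1 = 1
  1+0 = 1
  1+0 = 1
  1+1 = 0 carry 1
  0+1+1 = 0 carry 1
  0+1+1 = 0 carry 1
  0+1+1 = 0 carry 1
  1+0+1 = 0 carry 1
  0+1+1 = 0 carry 1
  1+0+1 = 0 carry 1
  0+0+1 = 1
  0+1 = 1
  0+0 = 0
  1+1 = 0 carry 1
  1+1+1 = 1 carry 1
  1+1+1 = 1 carry 1
  0+1+1 = 0 carry 1
  final carry 1

0b1011001100000001111000001101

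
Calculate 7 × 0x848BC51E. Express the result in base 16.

0x39FD263D2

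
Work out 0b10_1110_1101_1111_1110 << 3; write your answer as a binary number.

Left shift by 3: append 3 zero bits.

0b101110110111111110000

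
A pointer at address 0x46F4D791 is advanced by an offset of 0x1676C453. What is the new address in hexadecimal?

Add column by column in base 16, right to left:
  1+3 = 4
  9+5 = E
  7+4 = B
  D+C = 9 carry 1
  4+6+1 = B
  F+7 = 6 carry 1
  6+6+1 = D
  4+1 = 5

0x5D6B9BE4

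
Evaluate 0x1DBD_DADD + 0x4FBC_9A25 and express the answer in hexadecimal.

0x6D7A7502

Add column by column in base 16, right to left:
  D+5 = 2 carry 1
  D+2+1 = 0 carry 1
  A+A+1 = 5 carry 1
  D+9+1 = 7 carry 1
  D+C+1 = A carry 1
  B+B+1 = 7 carry 1
  D+F+1 = D carry 1
  1+4+1 = 6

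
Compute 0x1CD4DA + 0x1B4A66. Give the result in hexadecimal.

0x381F40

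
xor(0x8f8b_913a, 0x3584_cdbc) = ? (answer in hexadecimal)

0xba0f5c86

XOR each hex digit independently (no carries):
  8^3=b, f^5=a, 8^8=0, b^4=f, 9^c=5, 1^d=c, 3^b=8, a^c=6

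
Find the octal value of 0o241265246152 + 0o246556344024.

Add column by column in base 8, right to left:
  2+4 = 6
  5+2 = 7
  1+0 = 1
  6+4 = 2 carry 1
  4+4+1 = 1 carry 1
  2+3+1 = 6
  5+6 = 3 carry 1
  6+5+1 = 4 carry 1
  2+5+1 = 0 carry 1
  1+6+1 = 0 carry 1
  4+4+1 = 1 carry 1
  2+2+1 = 5

0o510043612176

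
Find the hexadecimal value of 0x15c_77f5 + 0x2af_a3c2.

Add column by column in base 16, right to left:
  5+2 = 7
  f+c = b carry 1
  7+3+1 = b
  7+a = 1 carry 1
  c+f+1 = c carry 1
  5+a+1 = 0 carry 1
  1+2+1 = 4

0x40c1bb7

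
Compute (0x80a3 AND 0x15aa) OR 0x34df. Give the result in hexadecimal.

0x80a3 AND 0x15aa = 0x00a2.
Then OR with 0x34df.

0x34ff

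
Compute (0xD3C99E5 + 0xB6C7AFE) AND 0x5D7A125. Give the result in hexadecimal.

0x810021

Add column by column in base 16, right to left:
  5+E = 3 carry 1
  E+F+1 = E carry 1
  9+A+1 = 4 carry 1
  9+7+1 = 1 carry 1
  C+C+1 = 9 carry 1
  3+6+1 = A
  D+B = 8 carry 1
  final carry 1
Sum = 0x18A914E3; now AND with 0x5D7A125:
  1&0=0, 8&5=0, A&D=8, 9&7=1, 1&A=0, 4&1=0, E&2=2, 3&5=1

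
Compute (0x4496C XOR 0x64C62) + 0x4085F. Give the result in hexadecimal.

First 0x4496C XOR 0x64C62 = 0x2050E.
Add column by column in base 16, right to left:
  E+F = D carry 1
  0+5+1 = 6
  5+8 = D
  0+0 = 0
  2+4 = 6

0x60D6D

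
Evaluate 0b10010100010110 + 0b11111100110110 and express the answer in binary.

Add column by column in base 2, right to left:
  0+0 = 0
  1+1 = 0 carry 1
  1+1+1 = 1 carry 1
  0+0+1 = 1
  1+1 = 0 carry 1
  0+1+1 = 0 carry 1
  0+0+1 = 1
  0+0 = 0
  1+1 = 0 carry 1
  0+1+1 = 0 carry 1
  1+1+1 = 1 carry 1
  0+1+1 = 0 carry 1
  0+1+1 = 0 carry 1
  1+1+1 = 1 carry 1
  final carry 1

0b110010001001100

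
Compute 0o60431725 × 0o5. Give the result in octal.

0o362601451

Multiply each base-8 digit by 5, carrying:
  5×5 = 25 → write 1 carry 3
  2×5+3 = 13 → write 5 carry 1
  7×5+1 = 36 → write 4 carry 4
  1×5+4 = 9 → write 1 carry 1
  3×5+1 = 16 → write 0 carry 2
  4×5+2 = 22 → write 6 carry 2
  0×5+2 = 2 → write 2
  6×5 = 30 → write 6 carry 3
  remaining carry: 3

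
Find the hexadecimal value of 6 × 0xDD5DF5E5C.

0x53033C3628

Multiply each base-16 digit by 6, carrying:
  C×6 = 72 → write 8 carry 4
  5×6+4 = 34 → write 2 carry 2
  E×6+2 = 86 → write 6 carry 5
  5×6+5 = 35 → write 3 carry 2
  F×6+2 = 92 → write C carry 5
  D×6+5 = 83 → write 3 carry 5
  5×6+5 = 35 → write 3 carry 2
  D×6+2 = 80 → write 0 carry 5
  D×6+5 = 83 → write 3 carry 5
  remaining carry: 5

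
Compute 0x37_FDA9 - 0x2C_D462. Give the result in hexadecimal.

Subtract column by column in base 16:
  9-2 → 7
  A-6 → 4
  D-4 → 9
  F-D → 2
  7-C → B (borrow)
  3-2-1 → 0

0xB2947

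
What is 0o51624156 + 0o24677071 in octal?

0o76523247

Add column by column in base 8, right to left:
  6+1 = 7
  5+7 = 4 carry 1
  1+0+1 = 2
  4+7 = 3 carry 1
  2+7+1 = 2 carry 1
  6+6+1 = 5 carry 1
  1+4+1 = 6
  5+2 = 7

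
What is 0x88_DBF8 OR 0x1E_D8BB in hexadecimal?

0x9EDBFB

OR each hex digit independently (no carries):
  8|1=9, 8|E=E, D|D=D, B|8=B, F|B=F, 8|B=B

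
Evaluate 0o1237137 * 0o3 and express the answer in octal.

0o3735435

Multiply each base-8 digit by 3, carrying:
  7×3 = 21 → write 5 carry 2
  3×3+2 = 11 → write 3 carry 1
  1×3+1 = 4 → write 4
  7×3 = 21 → write 5 carry 2
  3×3+2 = 11 → write 3 carry 1
  2×3+1 = 7 → write 7
  1×3 = 3 → write 3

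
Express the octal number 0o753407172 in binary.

Each octal digit is 3 bits: 7=111 5=101 3=011 4=100 0=000 7=111 1=001 7=111 2=010.

0b111101011100000111001111010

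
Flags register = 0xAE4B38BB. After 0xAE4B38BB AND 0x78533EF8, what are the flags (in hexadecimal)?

AND each hex digit independently (no carries):
  A&7=2, E&8=8, 4&5=4, B&3=3, 3&3=3, 8&E=8, B&F=B, B&8=8

0x284338B8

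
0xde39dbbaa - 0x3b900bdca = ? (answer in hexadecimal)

0xa2a9cfde0

Subtract column by column in base 16:
  a-a → 0
  a-c → e (borrow)
  b-d-1 → d (borrow)
  b-b-1 → f (borrow)
  d-0-1 → c
  9-0 → 9
  3-9 → a (borrow)
  e-b-1 → 2
  d-3 → a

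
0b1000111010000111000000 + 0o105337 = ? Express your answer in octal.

0b1000111010000111000000 = 0o10720700 in octal.
Add column by column in base 8, right to left:
  0+7 = 7
  0+3 = 3
  7+3 = 2 carry 1
  0+5+1 = 6
  2+0 = 2
  7+1 = 0 carry 1
  0+0+1 = 1
  1+0 = 1

0o11026237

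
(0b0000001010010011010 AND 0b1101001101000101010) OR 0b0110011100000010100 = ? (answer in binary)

0b0000001010010011010 AND 0b1101001101000101010 = 0b0000001000000001010.
Then OR with 0b0110011100000010100.

0b110011100000011110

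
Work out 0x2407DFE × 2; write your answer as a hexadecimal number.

Multiply each base-16 digit by 2, carrying:
  E×2 = 28 → write C carry 1
  F×2+1 = 31 → write F carry 1
  D×2+1 = 27 → write B carry 1
  7×2+1 = 15 → write F
  0×2 = 0 → write 0
  4×2 = 8 → write 8
  2×2 = 4 → write 4

0x480FBFC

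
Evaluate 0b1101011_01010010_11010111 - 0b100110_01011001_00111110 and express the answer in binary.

0b10001001111100110011001

Subtract column by column in base 2:
  1-0 → 1
  1-1 → 0
  1-1 → 0
  0-1 → 1 (borrow)
  1-1-1 → 1 (borrow)
  0-1-1 → 0 (borrow)
  1-0-1 → 0
  1-0 → 1
  0-1 → 1 (borrow)
  1-0-1 → 0
  0-0 → 0
  0-1 → 1 (borrow)
  1-1-1 → 1 (borrow)
  0-0-1 → 1 (borrow)
  1-1-1 → 1 (borrow)
  0-0-1 → 1 (borrow)
  1-0-1 → 0
  1-1 → 0
  0-1 → 1 (borrow)
  1-0-1 → 0
  0-0 → 0
  1-1 → 0
  1-0 → 1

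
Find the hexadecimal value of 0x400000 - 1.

0x3fffff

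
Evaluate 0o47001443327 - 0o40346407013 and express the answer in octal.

0o6433034314

Subtract column by column in base 8:
  7-3 → 4
  2-1 → 1
  3-0 → 3
  3-7 → 4 (borrow)
  4-0-1 → 3
  4-4 → 0
  1-6 → 3 (borrow)
  0-4-1 → 3 (borrow)
  0-3-1 → 4 (borrow)
  7-0-1 → 6
  4-4 → 0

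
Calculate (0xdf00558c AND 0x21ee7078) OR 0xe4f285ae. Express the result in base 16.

0xdf00558c AND 0x21ee7078 = 0x01005008.
Then OR with 0xe4f285ae.

0xe5f2d5ae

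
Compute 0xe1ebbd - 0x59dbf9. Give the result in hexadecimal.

Subtract column by column in base 16:
  d-9 → 4
  b-f → c (borrow)
  b-b-1 → f (borrow)
  e-d-1 → 0
  1-9 → 8 (borrow)
  e-5-1 → 8

0x880fc4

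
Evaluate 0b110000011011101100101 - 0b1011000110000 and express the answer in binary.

0b110000010000100110101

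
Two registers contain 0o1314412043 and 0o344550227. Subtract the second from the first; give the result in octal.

0o747641614

Subtract column by column in base 8:
  3-7 → 4 (borrow)
  4-2-1 → 1
  0-2 → 6 (borrow)
  2-0-1 → 1
  1-5 → 4 (borrow)
  4-5-1 → 6 (borrow)
  4-4-1 → 7 (borrow)
  1-4-1 → 4 (borrow)
  3-3-1 → 7 (borrow)
  1-0-1 → 0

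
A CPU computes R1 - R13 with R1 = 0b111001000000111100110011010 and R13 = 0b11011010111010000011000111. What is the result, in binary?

0b11101101001101100011010011

Subtract column by column in base 2:
  0-1 → 1 (borrow)
  1-1-1 → 1 (borrow)
  0-1-1 → 0 (borrow)
  1-0-1 → 0
  1-0 → 1
  0-0 → 0
  0-1 → 1 (borrow)
  1-1-1 → 1 (borrow)
  1-0-1 → 0
  0-0 → 0
  0-0 → 0
  1-0 → 1
  1-0 → 1
  1-1 → 0
  1-0 → 1
  0-1 → 1 (borrow)
  0-1-1 → 0 (borrow)
  0-1-1 → 0 (borrow)
  0-0-1 → 1 (borrow)
  0-1-1 → 0 (borrow)
  0-0-1 → 1 (borrow)
  1-1-1 → 1 (borrow)
  0-1-1 → 0 (borrow)
  0-0-1 → 1 (borrow)
  1-1-1 → 1 (borrow)
  1-1-1 → 1 (borrow)
  1-0-1 → 0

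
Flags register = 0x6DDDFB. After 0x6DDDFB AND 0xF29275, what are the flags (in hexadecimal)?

0x609071

AND each hex digit independently (no carries):
  6&F=6, D&2=0, D&9=9, D&2=0, F&7=7, B&5=1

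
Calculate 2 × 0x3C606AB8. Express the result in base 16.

0x78C0D570

Multiply each base-16 digit by 2, carrying:
  8×2 = 16 → write 0 carry 1
  B×2+1 = 23 → write 7 carry 1
  A×2+1 = 21 → write 5 carry 1
  6×2+1 = 13 → write D
  0×2 = 0 → write 0
  6×2 = 12 → write C
  C×2 = 24 → write 8 carry 1
  3×2+1 = 7 → write 7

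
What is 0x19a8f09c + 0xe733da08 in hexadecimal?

0x100dccaa4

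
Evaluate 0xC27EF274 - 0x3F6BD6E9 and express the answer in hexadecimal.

Subtract column by column in base 16:
  4-9 → B (borrow)
  7-E-1 → 8 (borrow)
  2-6-1 → B (borrow)
  F-D-1 → 1
  E-B → 3
  7-6 → 1
  2-F → 3 (borrow)
  C-3-1 → 8

0x83131B8B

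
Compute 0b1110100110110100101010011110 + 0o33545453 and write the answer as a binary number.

0o33545453 = 0b11011101100101100101011 in binary.
Add column by column in base 2, right to left:
  0+1 = 1
  1+1 = 0 carry 1
  1+0+1 = 0 carry 1
  1+1+1 = 1 carry 1
  1+0+1 = 0 carry 1
  0+1+1 = 0 carry 1
  0+0+1 = 1
  1+0 = 1
  0+1 = 1
  1+1 = 0 carry 1
  0+0+1 = 1
  1+1 = 0 carry 1
  0+0+1 = 1
  0+0 = 0
  1+1 = 0 carry 1
  0+1+1 = 0 carry 1
  1+0+1 = 0 carry 1
  1+1+1 = 1 carry 1
  0+1+1 = 0 carry 1
  1+1+1 = 1 carry 1
  1+0+1 = 0 carry 1
  0+1+1 = 0 carry 1
  0+1+1 = 0 carry 1
  1+0+1 = 0 carry 1
  0+0+1 = 1
  1+0 = 1
  1+0 = 1
  1+0 = 1

0b1111000010100001010111001001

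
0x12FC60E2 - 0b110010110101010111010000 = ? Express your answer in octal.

0x12FC60E2 = 0o2277060342 in octal.
0b110010110101010111010000 = 0o62652720 in octal.
Subtract column by column in base 8:
  2-0 → 2
  4-2 → 2
  3-7 → 4 (borrow)
  0-2-1 → 5 (borrow)
  6-5-1 → 0
  0-6 → 2 (borrow)
  7-2-1 → 4
  7-6 → 1
  2-0 → 2
  2-0 → 2

0o2214205422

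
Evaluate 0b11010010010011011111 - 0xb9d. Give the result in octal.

0o3214502

0b11010010010011011111 = 0o3222337 in octal.
0xb9d = 0o5635 in octal.
Subtract column by column in base 8:
  7-5 → 2
  3-3 → 0
  3-6 → 5 (borrow)
  2-5-1 → 4 (borrow)
  2-0-1 → 1
  2-0 → 2
  3-0 → 3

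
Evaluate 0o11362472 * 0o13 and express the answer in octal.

0o150154576

Multiply each base-8 digit by 11, carrying:
  2×11 = 22 → write 6 carry 2
  7×11+2 = 79 → write 7 carry 9
  4×11+9 = 53 → write 5 carry 6
  2×11+6 = 28 → write 4 carry 3
  6×11+3 = 69 → write 5 carry 8
  3×11+8 = 41 → write 1 carry 5
  1×11+5 = 16 → write 0 carry 2
  1×11+2 = 13 → write 5 carry 1
  remaining carry: 1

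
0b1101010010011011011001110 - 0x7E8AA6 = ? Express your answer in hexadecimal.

0b1101010010011011011001110 = 0x1A936CE in hexadecimal.
Subtract column by column in base 16:
  E-6 → 8
  C-A → 2
  6-A → C (borrow)
  3-8-1 → A (borrow)
  9-E-1 → A (borrow)
  A-7-1 → 2
  1-0 → 1

0x12AAC28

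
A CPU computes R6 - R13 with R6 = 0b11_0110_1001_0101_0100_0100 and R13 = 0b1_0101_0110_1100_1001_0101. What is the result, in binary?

0b1000010010100010101111

Subtract column by column in base 2:
  0-1 → 1 (borrow)
  0-0-1 → 1 (borrow)
  1-1-1 → 1 (borrow)
  0-0-1 → 1 (borrow)
  0-1-1 → 0 (borrow)
  0-0-1 → 1 (borrow)
  1-0-1 → 0
  0-1 → 1 (borrow)
  1-0-1 → 0
  0-0 → 0
  1-1 → 0
  0-1 → 1 (borrow)
  1-0-1 → 0
  0-1 → 1 (borrow)
  0-1-1 → 0 (borrow)
  1-0-1 → 0
  0-1 → 1 (borrow)
  1-0-1 → 0
  1-1 → 0
  0-0 → 0
  1-1 → 0
  1-0 → 1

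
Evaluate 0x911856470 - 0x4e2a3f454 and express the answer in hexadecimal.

0x42ee1701c

Subtract column by column in base 16:
  0-4 → c (borrow)
  7-5-1 → 1
  4-4 → 0
  6-f → 7 (borrow)
  5-3-1 → 1
  8-a → e (borrow)
  1-2-1 → e (borrow)
  1-e-1 → 2 (borrow)
  9-4-1 → 4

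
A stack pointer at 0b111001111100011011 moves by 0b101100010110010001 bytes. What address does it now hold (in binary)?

Add column by column in base 2, right to left:
  1+1 = 0 carry 1
  1+0+1 = 0 carry 1
  0+0+1 = 1
  1+0 = 1
  1+1 = 0 carry 1
  0+0+1 = 1
  0+0 = 0
  0+1 = 1
  1+1 = 0 carry 1
  1+0+1 = 0 carry 1
  1+1+1 = 1 carry 1
  1+0+1 = 0 carry 1
  1+0+1 = 0 carry 1
  0+0+1 = 1
  0+1 = 1
  1+1 = 0 carry 1
  1+0+1 = 0 carry 1
  1+1+1 = 1 carry 1
  final carry 1

0b1100110010010101100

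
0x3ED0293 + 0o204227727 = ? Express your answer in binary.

0x3ED0293 = 0b11111011010000001010010011 in binary.
0o204227727 = 0b10000100010010111111010111 in binary.
Add column by column in base 2, right to left:
  1+1 = 0 carry 1
  1+1+1 = 1 carry 1
  0+1+1 = 0 carry 1
  0+0+1 = 1
  1+1 = 0 carry 1
  0+0+1 = 1
  0+1 = 1
  1+1 = 0 carry 1
  0+1+1 = 0 carry 1
  1+1+1 = 1 carry 1
  0+1+1 = 0 carry 1
  0+1+1 = 0 carry 1
  0+0+1 = 1
  0+1 = 1
  0+0 = 0
  0+0 = 0
  1+1 = 0 carry 1
  0+0+1 = 1
  1+0 = 1
  1+0 = 1
  0+1 = 1
  1+0 = 1
  1+0 = 1
  1+0 = 1
  1+0 = 1
  1+1 = 0 carry 1
  final carry 1

0b101111111100011001001101010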